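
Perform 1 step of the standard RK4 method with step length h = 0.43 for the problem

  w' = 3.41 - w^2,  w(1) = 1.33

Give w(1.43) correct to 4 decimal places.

RK4: k1 = f(t_n, w_n); k2 = f(t_n + h/2, w_n + (h/2)·k1); k3 = f(t_n + h/2, w_n + (h/2)·k2); k4 = f(t_n + h, w_n + h·k3); w_{n+1} = w_n + (h/6)·(k1 + 2k2 + 2k3 + k4).
t=1.000000, w=1.330000:
  k1 = f(1.000000, 1.330000) = 1.641100
  k2 = f(1.215000, 1.682837) = 0.578061
  k3 = f(1.215000, 1.454283) = 1.295060
  k4 = f(1.430000, 1.886876) = -0.150301
  w ← 1.330000 + (0.43/6)·(k1 + 2k2 + 2k3 + k4) = 1.705321
w(1.43) ≈ 1.7053

1.7053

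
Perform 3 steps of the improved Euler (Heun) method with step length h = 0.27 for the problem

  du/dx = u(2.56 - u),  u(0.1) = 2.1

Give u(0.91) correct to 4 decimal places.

2.4765

Heun: k1 = f(x_n, u_n); k2 = f(x_n + h, u_n + h·k1); u_{n+1} = u_n + (h/2)·(k1 + k2).
x=0.100000, u=2.100000:
  k1 = f(0.100000, 2.100000) = 0.966000
  k2 = f(0.370000, 2.360820) = 0.470228
  u ← 2.100000 + (0.27/2)·(0.966000 + 0.470228) = 2.293891
x=0.370000, u=2.293891:
  k1 = f(0.370000, 2.293891) = 0.610425
  k2 = f(0.640000, 2.458706) = 0.249053
  u ← 2.293891 + (0.27/2)·(0.610425 + 0.249053) = 2.409920
x=0.640000, u=2.409920:
  k1 = f(0.640000, 2.409920) = 0.361680
  k2 = f(0.910000, 2.507574) = 0.131462
  u ← 2.409920 + (0.27/2)·(0.361680 + 0.131462) = 2.476495
u(0.91) ≈ 2.4765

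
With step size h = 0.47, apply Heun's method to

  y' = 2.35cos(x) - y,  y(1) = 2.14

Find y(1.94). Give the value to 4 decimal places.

Heun: k1 = f(x_n, y_n); k2 = f(x_n + h, y_n + h·k1); y_{n+1} = y_n + (h/2)·(k1 + k2).
x=1.000000, y=2.140000:
  k1 = f(1.000000, 2.140000) = -0.870290
  k2 = f(1.470000, 1.730964) = -1.494493
  y ← 2.140000 + (0.47/2)·(-0.870290 + (-1.494493)) = 1.584276
x=1.470000, y=1.584276:
  k1 = f(1.470000, 1.584276) = -1.347806
  k2 = f(1.940000, 0.950807) = -1.798859
  y ← 1.584276 + (0.47/2)·(-1.347806 + (-1.798859)) = 0.844810
y(1.94) ≈ 0.8448

0.8448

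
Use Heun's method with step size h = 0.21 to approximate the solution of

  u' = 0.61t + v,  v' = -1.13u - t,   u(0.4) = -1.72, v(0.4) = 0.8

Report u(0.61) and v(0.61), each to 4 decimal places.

-1.4533, 1.0761

Heun on (u,v): k1 = f(t_n, state_n); k2 = f(t_n + h, state_n + h·k1); state_{n+1} = state_n + (h/2)·(k1 + k2).
0.400000: (-1.720000, 0.800000)
  k1 = (1.044000, 1.543600)
  predictor → (-1.500760, 1.124156)
  k2 = (1.496256, 1.085859)
  → (-1.453273, 1.076093)
(u(0.61), v(0.61)) ≈ (-1.4533, 1.0761)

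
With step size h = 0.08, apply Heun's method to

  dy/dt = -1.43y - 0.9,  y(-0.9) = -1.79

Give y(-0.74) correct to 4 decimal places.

-1.5531

Heun: k1 = f(t_n, y_n); k2 = f(t_n + h, y_n + h·k1); y_{n+1} = y_n + (h/2)·(k1 + k2).
t=-0.900000, y=-1.790000:
  k1 = f(-0.900000, -1.790000) = 1.659700
  k2 = f(-0.820000, -1.657224) = 1.469830
  y ← -1.790000 + (0.08/2)·(1.659700 + 1.469830) = -1.664819
t=-0.820000, y=-1.664819:
  k1 = f(-0.820000, -1.664819) = 1.480691
  k2 = f(-0.740000, -1.546364) = 1.311300
  y ← -1.664819 + (0.08/2)·(1.480691 + 1.311300) = -1.553139
y(-0.74) ≈ -1.5531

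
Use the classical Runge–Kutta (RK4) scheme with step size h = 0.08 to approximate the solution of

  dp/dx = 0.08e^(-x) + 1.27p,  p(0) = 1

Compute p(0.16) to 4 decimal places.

1.2385

RK4: k1 = f(x_n, p_n); k2 = f(x_n + h/2, p_n + (h/2)·k1); k3 = f(x_n + h/2, p_n + (h/2)·k2); k4 = f(x_n + h, p_n + h·k3); p_{n+1} = p_n + (h/6)·(k1 + 2k2 + 2k3 + k4).
x=0.000000, p=1.000000:
  k1 = f(0.000000, 1.000000) = 1.350000
  k2 = f(0.040000, 1.054000) = 1.415443
  k3 = f(0.040000, 1.056618) = 1.418768
  k4 = f(0.080000, 1.113501) = 1.487996
  p ← 1.000000 + (0.08/6)·(k1 + 2k2 + 2k3 + k4) = 1.113419
x=0.080000, p=1.113419:
  k1 = f(0.080000, 1.113419) = 1.487891
  k2 = f(0.120000, 1.172935) = 1.560581
  k3 = f(0.120000, 1.175842) = 1.564273
  k4 = f(0.160000, 1.238561) = 1.641144
  p ← 1.113419 + (0.08/6)·(k1 + 2k2 + 2k3 + k4) = 1.238469
p(0.16) ≈ 1.2385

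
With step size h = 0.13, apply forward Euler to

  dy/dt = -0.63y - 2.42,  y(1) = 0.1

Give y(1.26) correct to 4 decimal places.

-0.5191

Euler: y_{n+1} = y_n + h·f(t_n, y_n).
t=1.000000, y=0.100000: f=-2.483000 → y ← 0.100000 + 0.13·(-2.483000) = -0.222790
t=1.130000, y=-0.222790: f=-2.279642 → y ← -0.222790 + 0.13·(-2.279642) = -0.519143
y(1.26) ≈ -0.5191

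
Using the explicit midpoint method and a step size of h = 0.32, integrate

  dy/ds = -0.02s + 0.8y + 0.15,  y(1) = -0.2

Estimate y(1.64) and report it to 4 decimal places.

-0.2294

Midpoint: k1 = f(s_n, y_n); k2 = f(s_n + h/2, y_n + (h/2)·k1); y_{n+1} = y_n + h·k2.
s=1.000000, y=-0.200000:
  k1 = f(1.000000, -0.200000) = -0.030000
  k2 = f(1.160000, -0.204800) = -0.037040
  y ← -0.200000 + 0.32·(-0.037040) = -0.211853
s=1.320000, y=-0.211853:
  k1 = f(1.320000, -0.211853) = -0.045882
  k2 = f(1.480000, -0.219194) = -0.054955
  y ← -0.211853 + 0.32·(-0.054955) = -0.229438
y(1.64) ≈ -0.2294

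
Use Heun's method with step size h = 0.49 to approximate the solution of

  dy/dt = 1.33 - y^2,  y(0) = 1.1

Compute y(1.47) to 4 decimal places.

1.1463

Heun: k1 = f(t_n, y_n); k2 = f(t_n + h, y_n + h·k1); y_{n+1} = y_n + (h/2)·(k1 + k2).
t=0.000000, y=1.100000:
  k1 = f(0.000000, 1.100000) = 0.120000
  k2 = f(0.490000, 1.158800) = -0.012817
  y ← 1.100000 + (0.49/2)·(0.120000 + (-0.012817)) = 1.126260
t=0.490000, y=1.126260:
  k1 = f(0.490000, 1.126260) = 0.061539
  k2 = f(0.980000, 1.156414) = -0.007293
  y ← 1.126260 + (0.49/2)·(0.061539 + (-0.007293)) = 1.139550
t=0.980000, y=1.139550:
  k1 = f(0.980000, 1.139550) = 0.031426
  k2 = f(1.470000, 1.154949) = -0.003906
  y ← 1.139550 + (0.49/2)·(0.031426 + (-0.003906)) = 1.146292
y(1.47) ≈ 1.1463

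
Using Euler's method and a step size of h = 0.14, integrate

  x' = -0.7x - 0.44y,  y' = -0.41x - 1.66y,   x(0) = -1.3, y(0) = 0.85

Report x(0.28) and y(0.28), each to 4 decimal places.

Euler on (x,y): x_{n+1} = x_n + h·x', y_{n+1} = y_n + h·y'.
0.000000: (-1.300000, 0.850000); f=(0.536000, -0.878000) → (-1.224960, 0.727080)
0.140000: (-1.224960, 0.727080); f=(0.537557, -0.704719) → (-1.149702, 0.628419)
(x(0.28), y(0.28)) ≈ (-1.1497, 0.6284)

-1.1497, 0.6284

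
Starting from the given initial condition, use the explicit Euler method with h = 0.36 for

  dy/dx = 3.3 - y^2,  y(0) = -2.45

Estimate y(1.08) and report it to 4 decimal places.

Euler: y_{n+1} = y_n + h·f(x_n, y_n).
x=0.000000, y=-2.450000: f=-2.702500 → y ← -2.450000 + 0.36·(-2.702500) = -3.422900
x=0.360000, y=-3.422900: f=-8.416244 → y ← -3.422900 + 0.36·(-8.416244) = -6.452748
x=0.720000, y=-6.452748: f=-38.337957 → y ← -6.452748 + 0.36·(-38.337957) = -20.254412
y(1.08) ≈ -20.2544

-20.2544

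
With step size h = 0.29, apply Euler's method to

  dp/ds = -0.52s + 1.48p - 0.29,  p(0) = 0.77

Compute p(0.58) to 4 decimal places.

Euler: p_{n+1} = p_n + h·f(s_n, p_n).
s=0.000000, p=0.770000: f=0.849600 → p ← 0.770000 + 0.29·0.849600 = 1.016384
s=0.290000, p=1.016384: f=1.063448 → p ← 1.016384 + 0.29·1.063448 = 1.324784
p(0.58) ≈ 1.3248

1.3248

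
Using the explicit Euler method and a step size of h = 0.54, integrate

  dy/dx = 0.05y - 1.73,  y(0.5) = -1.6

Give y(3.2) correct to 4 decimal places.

-6.7581

Euler: y_{n+1} = y_n + h·f(x_n, y_n).
x=0.500000, y=-1.600000: f=-1.810000 → y ← -1.600000 + 0.54·(-1.810000) = -2.577400
x=1.040000, y=-2.577400: f=-1.858870 → y ← -2.577400 + 0.54·(-1.858870) = -3.581190
x=1.580000, y=-3.581190: f=-1.909059 → y ← -3.581190 + 0.54·(-1.909059) = -4.612082
x=2.120000, y=-4.612082: f=-1.960604 → y ← -4.612082 + 0.54·(-1.960604) = -5.670808
x=2.660000, y=-5.670808: f=-2.013540 → y ← -5.670808 + 0.54·(-2.013540) = -6.758120
y(3.2) ≈ -6.7581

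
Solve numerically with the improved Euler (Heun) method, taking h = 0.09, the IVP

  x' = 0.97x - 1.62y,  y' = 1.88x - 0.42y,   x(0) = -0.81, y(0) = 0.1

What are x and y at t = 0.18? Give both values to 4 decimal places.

Heun on (x,y): k1 = f(t_n, state_n); k2 = f(t_n + h, state_n + h·k1); state_{n+1} = state_n + (h/2)·(k1 + k2).
0.000000: (-0.810000, 0.100000)
  k1 = (-0.947700, -1.564800)
  predictor → (-0.895293, -0.040832)
  k2 = (-0.802286, -1.666001)
  → (-0.888749, -0.045386)
0.090000: (-0.888749, -0.045386)
  k1 = (-0.788561, -1.651787)
  predictor → (-0.959720, -0.194047)
  k2 = (-0.616572, -1.722774)
  → (-0.951980, -0.197241)
(x(0.18), y(0.18)) ≈ (-0.9520, -0.1972)

-0.9520, -0.1972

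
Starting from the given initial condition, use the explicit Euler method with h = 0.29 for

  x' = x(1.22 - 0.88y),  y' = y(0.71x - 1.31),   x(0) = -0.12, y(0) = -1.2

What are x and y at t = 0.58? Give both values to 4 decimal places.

Euler on (x,y): x_{n+1} = x_n + h·x', y_{n+1} = y_n + h·y'.
0.000000: (-0.120000, -1.200000); f=(-0.273120, 1.674240) → (-0.199205, -0.714470)
0.290000: (-0.199205, -0.714470); f=(-0.368277, 1.037008) → (-0.306005, -0.413738)
(x(0.58), y(0.58)) ≈ (-0.3060, -0.4137)

-0.3060, -0.4137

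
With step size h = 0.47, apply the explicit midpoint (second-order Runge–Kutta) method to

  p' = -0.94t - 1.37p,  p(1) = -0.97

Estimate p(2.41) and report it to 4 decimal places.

Midpoint: k1 = f(t_n, p_n); k2 = f(t_n + h/2, p_n + (h/2)·k1); p_{n+1} = p_n + h·k2.
t=1.000000, p=-0.970000:
  k1 = f(1.000000, -0.970000) = 0.388900
  k2 = f(1.235000, -0.878609) = 0.042794
  p ← -0.970000 + 0.47·0.042794 = -0.949887
t=1.470000, p=-0.949887:
  k1 = f(1.470000, -0.949887) = -0.080455
  k2 = f(1.705000, -0.968794) = -0.275452
  p ← -0.949887 + 0.47·(-0.275452) = -1.079350
t=1.940000, p=-1.079350:
  k1 = f(1.940000, -1.079350) = -0.344891
  k2 = f(2.175000, -1.160399) = -0.454753
  p ← -1.079350 + 0.47·(-0.454753) = -1.293084
p(2.41) ≈ -1.2931

-1.2931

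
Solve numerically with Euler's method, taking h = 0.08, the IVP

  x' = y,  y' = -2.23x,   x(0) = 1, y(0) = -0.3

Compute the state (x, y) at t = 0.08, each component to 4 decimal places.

0.9760, -0.4784

Euler on (x,y): x_{n+1} = x_n + h·x', y_{n+1} = y_n + h·y'.
0.000000: (1.000000, -0.300000); f=(-0.300000, -2.230000) → (0.976000, -0.478400)
(x(0.08), y(0.08)) ≈ (0.9760, -0.4784)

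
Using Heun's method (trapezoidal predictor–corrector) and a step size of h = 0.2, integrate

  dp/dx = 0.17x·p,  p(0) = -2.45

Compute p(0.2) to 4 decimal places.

Heun: k1 = f(x_n, p_n); k2 = f(x_n + h, p_n + h·k1); p_{n+1} = p_n + (h/2)·(k1 + k2).
x=0.000000, p=-2.450000:
  k1 = f(0.000000, -2.450000) = 0.000000
  k2 = f(0.200000, -2.450000) = -0.083300
  p ← -2.450000 + (0.2/2)·(0.000000 + (-0.083300)) = -2.458330
p(0.2) ≈ -2.4583

-2.4583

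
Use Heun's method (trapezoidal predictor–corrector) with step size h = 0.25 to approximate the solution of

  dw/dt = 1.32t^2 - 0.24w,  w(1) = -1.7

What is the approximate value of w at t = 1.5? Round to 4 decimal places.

Heun: k1 = f(t_n, w_n); k2 = f(t_n + h, w_n + h·k1); w_{n+1} = w_n + (h/2)·(k1 + k2).
t=1.000000, w=-1.700000:
  k1 = f(1.000000, -1.700000) = 1.728000
  k2 = f(1.250000, -1.268000) = 2.366820
  w ← -1.700000 + (0.25/2)·(1.728000 + 2.366820) = -1.188147
t=1.250000, w=-1.188147:
  k1 = f(1.250000, -1.188147) = 2.347655
  k2 = f(1.500000, -0.601234) = 3.114296
  w ← -1.188147 + (0.25/2)·(2.347655 + 3.114296) = -0.505404
w(1.5) ≈ -0.5054

-0.5054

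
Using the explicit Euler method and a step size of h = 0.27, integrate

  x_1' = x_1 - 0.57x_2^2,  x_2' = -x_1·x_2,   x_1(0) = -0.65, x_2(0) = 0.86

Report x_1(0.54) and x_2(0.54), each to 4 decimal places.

-1.3502, 1.2673

Euler on (x_1,x_2): x_1_{n+1} = x_1_n + h·x_1', x_2_{n+1} = x_2_n + h·x_2'.
0.000000: (-0.650000, 0.860000); f=(-1.071572, 0.559000) → (-0.939324, 1.010930)
0.270000: (-0.939324, 1.010930); f=(-1.521853, 0.949591) → (-1.350225, 1.267320)
(x_1(0.54), x_2(0.54)) ≈ (-1.3502, 1.2673)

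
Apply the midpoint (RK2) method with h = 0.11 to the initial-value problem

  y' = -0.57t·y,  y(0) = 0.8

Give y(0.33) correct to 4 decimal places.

0.7755

Midpoint: k1 = f(t_n, y_n); k2 = f(t_n + h/2, y_n + (h/2)·k1); y_{n+1} = y_n + h·k2.
t=0.000000, y=0.800000:
  k1 = f(0.000000, 0.800000) = 0.000000
  k2 = f(0.055000, 0.800000) = -0.025080
  y ← 0.800000 + 0.11·(-0.025080) = 0.797241
t=0.110000, y=0.797241:
  k1 = f(0.110000, 0.797241) = -0.049987
  k2 = f(0.165000, 0.794492) = -0.074722
  y ← 0.797241 + 0.11·(-0.074722) = 0.789022
t=0.220000, y=0.789022:
  k1 = f(0.220000, 0.789022) = -0.098943
  k2 = f(0.275000, 0.783580) = -0.122826
  y ← 0.789022 + 0.11·(-0.122826) = 0.775511
y(0.33) ≈ 0.7755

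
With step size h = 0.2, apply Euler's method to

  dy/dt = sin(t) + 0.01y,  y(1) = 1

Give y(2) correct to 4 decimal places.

1.9602

Euler: y_{n+1} = y_n + h·f(t_n, y_n).
t=1.000000, y=1.000000: f=0.851471 → y ← 1.000000 + 0.2·0.851471 = 1.170294
t=1.200000, y=1.170294: f=0.943742 → y ← 1.170294 + 0.2·0.943742 = 1.359043
t=1.400000, y=1.359043: f=0.999040 → y ← 1.359043 + 0.2·0.999040 = 1.558851
t=1.600000, y=1.558851: f=1.015162 → y ← 1.558851 + 0.2·1.015162 = 1.761883
t=1.800000, y=1.761883: f=0.991466 → y ← 1.761883 + 0.2·0.991466 = 1.960176
y(2) ≈ 1.9602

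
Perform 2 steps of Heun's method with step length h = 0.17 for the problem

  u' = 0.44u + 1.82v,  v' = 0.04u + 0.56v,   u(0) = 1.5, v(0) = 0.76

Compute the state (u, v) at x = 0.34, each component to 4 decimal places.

Heun on (u,v): k1 = f(x_n, state_n); k2 = f(x_n + h, state_n + h·k1); state_{n+1} = state_n + (h/2)·(k1 + k2).
0.000000: (1.500000, 0.760000)
  k1 = (2.043200, 0.485600)
  predictor → (1.847344, 0.842552)
  k2 = (2.346276, 0.545723)
  → (1.873105, 0.847662)
0.170000: (1.873105, 0.847662)
  k1 = (2.366912, 0.549615)
  predictor → (2.275481, 0.941097)
  k2 = (2.714008, 0.618034)
  → (2.304984, 0.946913)
(u(0.34), v(0.34)) ≈ (2.3050, 0.9469)

2.3050, 0.9469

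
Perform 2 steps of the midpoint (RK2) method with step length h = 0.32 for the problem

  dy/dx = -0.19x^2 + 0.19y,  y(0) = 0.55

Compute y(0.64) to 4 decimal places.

Midpoint: k1 = f(x_n, y_n); k2 = f(x_n + h/2, y_n + (h/2)·k1); y_{n+1} = y_n + h·k2.
x=0.000000, y=0.550000:
  k1 = f(0.000000, 0.550000) = 0.104500
  k2 = f(0.160000, 0.566720) = 0.102813
  y ← 0.550000 + 0.32·0.102813 = 0.582900
x=0.320000, y=0.582900:
  k1 = f(0.320000, 0.582900) = 0.091295
  k2 = f(0.480000, 0.597507) = 0.069750
  y ← 0.582900 + 0.32·0.069750 = 0.605220
y(0.64) ≈ 0.6052

0.6052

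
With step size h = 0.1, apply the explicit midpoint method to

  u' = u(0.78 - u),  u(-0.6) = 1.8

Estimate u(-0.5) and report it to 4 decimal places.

1.6414

Midpoint: k1 = f(x_n, u_n); k2 = f(x_n + h/2, u_n + (h/2)·k1); u_{n+1} = u_n + h·k2.
x=-0.600000, u=1.800000:
  k1 = f(-0.600000, 1.800000) = -1.836000
  k2 = f(-0.550000, 1.708200) = -1.585551
  u ← 1.800000 + 0.1·(-1.585551) = 1.641445
u(-0.5) ≈ 1.6414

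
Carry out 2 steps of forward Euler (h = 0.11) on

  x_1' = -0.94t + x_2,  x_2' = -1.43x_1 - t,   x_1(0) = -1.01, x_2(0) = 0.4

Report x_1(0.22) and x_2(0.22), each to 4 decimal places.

Euler on (x_1,x_2): x_1_{n+1} = x_1_n + h·x_1', x_2_{n+1} = x_2_n + h·x_2'.
0.000000: (-1.010000, 0.400000); f=(0.400000, 1.444300) → (-0.966000, 0.558873)
0.110000: (-0.966000, 0.558873); f=(0.455473, 1.271380) → (-0.915898, 0.698725)
(x_1(0.22), x_2(0.22)) ≈ (-0.9159, 0.6987)

-0.9159, 0.6987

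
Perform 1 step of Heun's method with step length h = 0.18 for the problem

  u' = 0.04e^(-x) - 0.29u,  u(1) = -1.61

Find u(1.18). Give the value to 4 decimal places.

Heun: k1 = f(x_n, u_n); k2 = f(x_n + h, u_n + h·k1); u_{n+1} = u_n + (h/2)·(k1 + k2).
x=1.000000, u=-1.610000:
  k1 = f(1.000000, -1.610000) = 0.481615
  k2 = f(1.180000, -1.523309) = 0.454051
  u ← -1.610000 + (0.18/2)·(0.481615 + 0.454051) = -1.525790
u(1.18) ≈ -1.5258

-1.5258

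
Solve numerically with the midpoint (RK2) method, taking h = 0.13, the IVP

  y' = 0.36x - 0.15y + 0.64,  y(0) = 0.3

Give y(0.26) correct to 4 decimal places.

0.4638

Midpoint: k1 = f(x_n, y_n); k2 = f(x_n + h/2, y_n + (h/2)·k1); y_{n+1} = y_n + h·k2.
x=0.000000, y=0.300000:
  k1 = f(0.000000, 0.300000) = 0.595000
  k2 = f(0.065000, 0.338675) = 0.612599
  y ← 0.300000 + 0.13·0.612599 = 0.379638
x=0.130000, y=0.379638:
  k1 = f(0.130000, 0.379638) = 0.629854
  k2 = f(0.195000, 0.420578) = 0.647113
  y ← 0.379638 + 0.13·0.647113 = 0.463763
y(0.26) ≈ 0.4638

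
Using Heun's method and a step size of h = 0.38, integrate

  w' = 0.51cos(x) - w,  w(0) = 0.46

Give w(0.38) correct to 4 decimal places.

0.4685

Heun: k1 = f(x_n, w_n); k2 = f(x_n + h, w_n + h·k1); w_{n+1} = w_n + (h/2)·(k1 + k2).
x=0.000000, w=0.460000:
  k1 = f(0.000000, 0.460000) = 0.050000
  k2 = f(0.380000, 0.479000) = -0.005381
  w ← 0.460000 + (0.38/2)·(0.050000 + (-0.005381)) = 0.468478
w(0.38) ≈ 0.4685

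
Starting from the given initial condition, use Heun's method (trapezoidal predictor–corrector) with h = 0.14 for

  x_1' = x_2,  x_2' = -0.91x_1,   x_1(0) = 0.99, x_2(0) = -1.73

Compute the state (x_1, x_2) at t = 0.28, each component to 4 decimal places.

0.4747, -1.9184

Heun on (x_1,x_2): k1 = f(t_n, state_n); k2 = f(t_n + h, state_n + h·k1); state_{n+1} = state_n + (h/2)·(k1 + k2).
0.000000: (0.990000, -1.730000)
  k1 = (-1.730000, -0.900900)
  predictor → (0.747800, -1.856126)
  k2 = (-1.856126, -0.680498)
  → (0.738971, -1.840698)
0.140000: (0.738971, -1.840698)
  k1 = (-1.840698, -0.672464)
  predictor → (0.481273, -1.934843)
  k2 = (-1.934843, -0.437959)
  → (0.474683, -1.918427)
(x_1(0.28), x_2(0.28)) ≈ (0.4747, -1.9184)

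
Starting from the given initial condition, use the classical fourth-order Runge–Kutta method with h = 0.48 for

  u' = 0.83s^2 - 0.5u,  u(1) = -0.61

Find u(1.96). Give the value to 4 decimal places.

RK4: k1 = f(s_n, u_n); k2 = f(s_n + h/2, u_n + (h/2)·k1); k3 = f(s_n + h/2, u_n + (h/2)·k2); k4 = f(s_n + h, u_n + h·k3); u_{n+1} = u_n + (h/6)·(k1 + 2k2 + 2k3 + k4).
s=1.000000, u=-0.610000:
  k1 = f(1.000000, -0.610000) = 1.135000
  k2 = f(1.240000, -0.337600) = 1.445008
  k3 = f(1.240000, -0.263198) = 1.407807
  k4 = f(1.480000, 0.065747) = 1.785158
  u ← -0.610000 + (0.48/6)·(k1 + 2k2 + 2k3 + k4) = 0.080063
s=1.480000, u=0.080063:
  k1 = f(1.480000, 0.080063) = 1.778000
  k2 = f(1.720000, 0.506783) = 2.202080
  k3 = f(1.720000, 0.608562) = 2.151191
  k4 = f(1.960000, 1.112635) = 2.632211
  u ← 0.080063 + (0.48/6)·(k1 + 2k2 + 2k3 + k4) = 1.129403
u(1.96) ≈ 1.1294

1.1294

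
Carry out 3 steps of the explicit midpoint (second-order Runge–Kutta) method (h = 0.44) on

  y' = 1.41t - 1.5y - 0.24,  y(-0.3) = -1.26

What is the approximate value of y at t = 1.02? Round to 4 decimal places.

0.1389

Midpoint: k1 = f(t_n, y_n); k2 = f(t_n + h/2, y_n + (h/2)·k1); y_{n+1} = y_n + h·k2.
t=-0.300000, y=-1.260000:
  k1 = f(-0.300000, -1.260000) = 1.227000
  k2 = f(-0.080000, -0.990060) = 1.132290
  y ← -1.260000 + 0.44·1.132290 = -0.761792
t=0.140000, y=-0.761792:
  k1 = f(0.140000, -0.761792) = 1.100089
  k2 = f(0.360000, -0.519773) = 1.047259
  y ← -0.761792 + 0.44·1.047259 = -0.300998
t=0.580000, y=-0.300998:
  k1 = f(0.580000, -0.300998) = 1.029297
  k2 = f(0.800000, -0.074553) = 0.999829
  y ← -0.300998 + 0.44·0.999829 = 0.138927
y(1.02) ≈ 0.1389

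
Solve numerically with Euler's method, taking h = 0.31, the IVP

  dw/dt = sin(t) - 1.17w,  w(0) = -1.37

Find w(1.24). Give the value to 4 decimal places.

Euler: w_{n+1} = w_n + h·f(t_n, w_n).
t=0.000000, w=-1.370000: f=1.602900 → w ← -1.370000 + 0.31·1.602900 = -0.873101
t=0.310000, w=-0.873101: f=1.326587 → w ← -0.873101 + 0.31·1.326587 = -0.461859
t=0.620000, w=-0.461859: f=1.121410 → w ← -0.461859 + 0.31·1.121410 = -0.114222
t=0.930000, w=-0.114222: f=0.935260 → w ← -0.114222 + 0.31·0.935260 = 0.175709
w(1.24) ≈ 0.1757

0.1757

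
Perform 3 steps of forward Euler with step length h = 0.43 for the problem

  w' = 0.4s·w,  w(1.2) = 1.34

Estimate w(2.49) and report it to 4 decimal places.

2.8032

Euler: w_{n+1} = w_n + h·f(s_n, w_n).
s=1.200000, w=1.340000: f=0.643200 → w ← 1.340000 + 0.43·0.643200 = 1.616576
s=1.630000, w=1.616576: f=1.054008 → w ← 1.616576 + 0.43·1.054008 = 2.069799
s=2.060000, w=2.069799: f=1.705515 → w ← 2.069799 + 0.43·1.705515 = 2.803171
w(2.49) ≈ 2.8032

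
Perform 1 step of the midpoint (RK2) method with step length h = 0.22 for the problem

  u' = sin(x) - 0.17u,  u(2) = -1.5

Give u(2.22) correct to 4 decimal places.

Midpoint: k1 = f(x_n, u_n); k2 = f(x_n + h/2, u_n + (h/2)·k1); u_{n+1} = u_n + h·k2.
x=2.000000, u=-1.500000:
  k1 = f(2.000000, -1.500000) = 1.164297
  k2 = f(2.110000, -1.371927) = 1.091345
  u ← -1.500000 + 0.22·1.091345 = -1.259904
u(2.22) ≈ -1.2599

-1.2599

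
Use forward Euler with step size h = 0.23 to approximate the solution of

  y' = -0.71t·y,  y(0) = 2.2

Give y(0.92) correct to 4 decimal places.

1.7377

Euler: y_{n+1} = y_n + h·f(t_n, y_n).
t=0.000000, y=2.200000: f=0.000000 → y ← 2.200000 + 0.23·0.000000 = 2.200000
t=0.230000, y=2.200000: f=-0.359260 → y ← 2.200000 + 0.23·(-0.359260) = 2.117370
t=0.460000, y=2.117370: f=-0.691533 → y ← 2.117370 + 0.23·(-0.691533) = 1.958318
t=0.690000, y=1.958318: f=-0.959380 → y ← 1.958318 + 0.23·(-0.959380) = 1.737660
y(0.92) ≈ 1.7377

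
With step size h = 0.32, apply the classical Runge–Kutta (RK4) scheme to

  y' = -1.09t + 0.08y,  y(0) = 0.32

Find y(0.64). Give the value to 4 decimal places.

0.1097

RK4: k1 = f(t_n, y_n); k2 = f(t_n + h/2, y_n + (h/2)·k1); k3 = f(t_n + h/2, y_n + (h/2)·k2); k4 = f(t_n + h, y_n + h·k3); y_{n+1} = y_n + (h/6)·(k1 + 2k2 + 2k3 + k4).
t=0.000000, y=0.320000:
  k1 = f(0.000000, 0.320000) = 0.025600
  k2 = f(0.160000, 0.324096) = -0.148472
  k3 = f(0.160000, 0.296244) = -0.150700
  k4 = f(0.320000, 0.271776) = -0.327058
  y ← 0.320000 + (0.32/6)·(k1 + 2k2 + 2k3 + k4) = 0.272010
t=0.320000, y=0.272010:
  k1 = f(0.320000, 0.272010) = -0.327039
  k2 = f(0.480000, 0.219684) = -0.505625
  k3 = f(0.480000, 0.191110) = -0.507911
  k4 = f(0.640000, 0.109479) = -0.688842
  y ← 0.272010 + (0.32/6)·(k1 + 2k2 + 2k3 + k4) = 0.109720
y(0.64) ≈ 0.1097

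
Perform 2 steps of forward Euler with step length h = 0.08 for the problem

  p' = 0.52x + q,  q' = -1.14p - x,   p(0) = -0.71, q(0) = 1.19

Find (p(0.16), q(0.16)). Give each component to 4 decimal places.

-0.5111, 1.3044

Euler on (p,q): p_{n+1} = p_n + h·p', q_{n+1} = q_n + h·q'.
0.000000: (-0.710000, 1.190000); f=(1.190000, 0.809400) → (-0.614800, 1.254752)
0.080000: (-0.614800, 1.254752); f=(1.296352, 0.620872) → (-0.511092, 1.304422)
(p(0.16), q(0.16)) ≈ (-0.5111, 1.3044)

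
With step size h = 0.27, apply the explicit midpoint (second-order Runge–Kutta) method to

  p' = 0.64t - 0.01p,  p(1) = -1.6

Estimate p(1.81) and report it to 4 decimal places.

-0.8613

Midpoint: k1 = f(t_n, p_n); k2 = f(t_n + h/2, p_n + (h/2)·k1); p_{n+1} = p_n + h·k2.
t=1.000000, p=-1.600000:
  k1 = f(1.000000, -1.600000) = 0.656000
  k2 = f(1.135000, -1.511440) = 0.741514
  p ← -1.600000 + 0.27·0.741514 = -1.399791
t=1.270000, p=-1.399791:
  k1 = f(1.270000, -1.399791) = 0.826798
  k2 = f(1.405000, -1.288173) = 0.912082
  p ← -1.399791 + 0.27·0.912082 = -1.153529
t=1.540000, p=-1.153529:
  k1 = f(1.540000, -1.153529) = 0.997135
  k2 = f(1.675000, -1.018916) = 1.082189
  p ← -1.153529 + 0.27·1.082189 = -0.861338
p(1.81) ≈ -0.8613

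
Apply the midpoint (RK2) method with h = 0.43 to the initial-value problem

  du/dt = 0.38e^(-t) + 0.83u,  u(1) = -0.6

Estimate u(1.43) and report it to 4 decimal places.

-0.7931

Midpoint: k1 = f(t_n, u_n); k2 = f(t_n + h/2, u_n + (h/2)·k1); u_{n+1} = u_n + h·k2.
t=1.000000, u=-0.600000:
  k1 = f(1.000000, -0.600000) = -0.358206
  k2 = f(1.215000, -0.677014) = -0.449172
  u ← -0.600000 + 0.43·(-0.449172) = -0.793144
u(1.43) ≈ -0.7931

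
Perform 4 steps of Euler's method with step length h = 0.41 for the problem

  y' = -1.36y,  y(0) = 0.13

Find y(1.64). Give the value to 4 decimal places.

Euler: y_{n+1} = y_n + h·f(s_n, y_n).
s=0.000000, y=0.130000: f=-0.176800 → y ← 0.130000 + 0.41·(-0.176800) = 0.057512
s=0.410000, y=0.057512: f=-0.078216 → y ← 0.057512 + 0.41·(-0.078216) = 0.025443
s=0.820000, y=0.025443: f=-0.034603 → y ← 0.025443 + 0.41·(-0.034603) = 0.011256
s=1.230000, y=0.011256: f=-0.015308 → y ← 0.011256 + 0.41·(-0.015308) = 0.004980
y(1.64) ≈ 0.0050

0.0050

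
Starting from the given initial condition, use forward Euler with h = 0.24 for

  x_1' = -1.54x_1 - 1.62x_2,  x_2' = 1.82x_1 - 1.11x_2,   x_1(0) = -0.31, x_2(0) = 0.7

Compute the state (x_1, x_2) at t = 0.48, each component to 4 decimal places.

Euler on (x_1,x_2): x_1_{n+1} = x_1_n + h·x_1', x_2_{n+1} = x_2_n + h·x_2'.
0.000000: (-0.310000, 0.700000); f=(-0.656600, -1.341200) → (-0.467584, 0.378112)
0.240000: (-0.467584, 0.378112); f=(0.107538, -1.270707) → (-0.441775, 0.073142)
(x_1(0.48), x_2(0.48)) ≈ (-0.4418, 0.0731)

-0.4418, 0.0731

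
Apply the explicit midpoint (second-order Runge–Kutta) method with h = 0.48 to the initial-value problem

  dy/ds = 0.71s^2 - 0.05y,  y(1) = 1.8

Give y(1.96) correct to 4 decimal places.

Midpoint: k1 = f(s_n, y_n); k2 = f(s_n + h/2, y_n + (h/2)·k1); y_{n+1} = y_n + h·k2.
s=1.000000, y=1.800000:
  k1 = f(1.000000, 1.800000) = 0.620000
  k2 = f(1.240000, 1.948800) = 0.994256
  y ← 1.800000 + 0.48·0.994256 = 2.277243
s=1.480000, y=2.277243:
  k1 = f(1.480000, 2.277243) = 1.441322
  k2 = f(1.720000, 2.623160) = 1.969306
  y ← 2.277243 + 0.48·1.969306 = 3.222510
y(1.96) ≈ 3.2225

3.2225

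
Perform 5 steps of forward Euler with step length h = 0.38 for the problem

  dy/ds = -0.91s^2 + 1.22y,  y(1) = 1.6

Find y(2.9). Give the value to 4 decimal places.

0.2859

Euler: y_{n+1} = y_n + h·f(s_n, y_n).
s=1.000000, y=1.600000: f=1.042000 → y ← 1.600000 + 0.38·1.042000 = 1.995960
s=1.380000, y=1.995960: f=0.702067 → y ← 1.995960 + 0.38·0.702067 = 2.262746
s=1.760000, y=2.262746: f=-0.058266 → y ← 2.262746 + 0.38·(-0.058266) = 2.240604
s=2.140000, y=2.240604: f=-1.433899 → y ← 2.240604 + 0.38·(-1.433899) = 1.695723
s=2.520000, y=1.695723: f=-3.710082 → y ← 1.695723 + 0.38·(-3.710082) = 0.285892
y(2.9) ≈ 0.2859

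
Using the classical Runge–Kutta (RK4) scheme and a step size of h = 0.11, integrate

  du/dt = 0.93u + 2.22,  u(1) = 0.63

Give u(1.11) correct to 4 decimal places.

RK4: k1 = f(t_n, u_n); k2 = f(t_n + h/2, u_n + (h/2)·k1); k3 = f(t_n + h/2, u_n + (h/2)·k2); k4 = f(t_n + h, u_n + h·k3); u_{n+1} = u_n + (h/6)·(k1 + 2k2 + 2k3 + k4).
t=1.000000, u=0.630000:
  k1 = f(1.000000, 0.630000) = 2.805900
  k2 = f(1.055000, 0.784324) = 2.949422
  k3 = f(1.055000, 0.792218) = 2.956763
  k4 = f(1.110000, 0.955244) = 3.108377
  u ← 0.630000 + (0.11/6)·(k1 + 2k2 + 2k3 + k4) = 0.954989
u(1.11) ≈ 0.9550

0.9550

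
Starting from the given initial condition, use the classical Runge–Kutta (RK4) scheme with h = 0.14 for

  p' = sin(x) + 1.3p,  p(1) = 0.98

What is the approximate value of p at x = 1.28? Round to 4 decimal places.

RK4: k1 = f(x_n, p_n); k2 = f(x_n + h/2, p_n + (h/2)·k1); k3 = f(x_n + h/2, p_n + (h/2)·k2); k4 = f(x_n + h, p_n + h·k3); p_{n+1} = p_n + (h/6)·(k1 + 2k2 + 2k3 + k4).
x=1.000000, p=0.980000:
  k1 = f(1.000000, 0.980000) = 2.115471
  k2 = f(1.070000, 1.128083) = 2.343708
  k3 = f(1.070000, 1.144060) = 2.364478
  k4 = f(1.140000, 1.311027) = 2.612968
  p ← 0.980000 + (0.14/6)·(k1 + 2k2 + 2k3 + k4) = 1.310046
x=1.140000, p=1.310046:
  k1 = f(1.140000, 1.310046) = 2.611693
  k2 = f(1.210000, 1.492864) = 2.876339
  k3 = f(1.210000, 1.511389) = 2.900422
  k4 = f(1.280000, 1.716105) = 3.188952
  p ← 1.310046 + (0.14/6)·(k1 + 2k2 + 2k3 + k4) = 1.714976
p(1.28) ≈ 1.7150

1.7150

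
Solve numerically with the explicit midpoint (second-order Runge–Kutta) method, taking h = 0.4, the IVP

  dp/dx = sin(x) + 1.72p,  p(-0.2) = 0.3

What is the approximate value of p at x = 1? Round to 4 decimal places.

Midpoint: k1 = f(x_n, p_n); k2 = f(x_n + h/2, p_n + (h/2)·k1); p_{n+1} = p_n + h·k2.
x=-0.200000, p=0.300000:
  k1 = f(-0.200000, 0.300000) = 0.317331
  k2 = f(0.000000, 0.363466) = 0.625162
  p ← 0.300000 + 0.4·0.625162 = 0.550065
x=0.200000, p=0.550065:
  k1 = f(0.200000, 0.550065) = 1.144781
  k2 = f(0.400000, 0.779021) = 1.729334
  p ← 0.550065 + 0.4·1.729334 = 1.241798
x=0.600000, p=1.241798:
  k1 = f(0.600000, 1.241798) = 2.700536
  k2 = f(0.800000, 1.781905) = 3.782234
  p ← 1.241798 + 0.4·3.782234 = 2.754692
p(1) ≈ 2.7547

2.7547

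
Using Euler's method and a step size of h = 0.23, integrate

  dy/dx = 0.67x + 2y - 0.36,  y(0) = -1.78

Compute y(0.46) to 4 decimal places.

-3.9625

Euler: y_{n+1} = y_n + h·f(x_n, y_n).
x=0.000000, y=-1.780000: f=-3.920000 → y ← -1.780000 + 0.23·(-3.920000) = -2.681600
x=0.230000, y=-2.681600: f=-5.569100 → y ← -2.681600 + 0.23·(-5.569100) = -3.962493
y(0.46) ≈ -3.9625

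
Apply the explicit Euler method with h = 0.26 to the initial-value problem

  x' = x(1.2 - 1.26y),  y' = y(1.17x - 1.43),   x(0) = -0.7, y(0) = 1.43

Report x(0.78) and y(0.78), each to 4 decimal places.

Euler on (x,y): x_{n+1} = x_n + h·x', y_{n+1} = y_n + h·y'.
0.000000: (-0.700000, 1.430000); f=(0.421260, -3.216070) → (-0.590472, 0.593822)
0.260000: (-0.590472, 0.593822); f=(-0.266766, -1.259409) → (-0.659832, 0.266376)
0.520000: (-0.659832, 0.266376); f=(-0.570337, -0.586560) → (-0.808119, 0.113870)
(x(0.78), y(0.78)) ≈ (-0.8081, 0.1139)

-0.8081, 0.1139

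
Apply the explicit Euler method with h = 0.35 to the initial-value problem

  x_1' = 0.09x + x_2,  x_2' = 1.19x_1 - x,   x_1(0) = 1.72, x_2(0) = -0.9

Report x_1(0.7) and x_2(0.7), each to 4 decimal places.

Euler on (x_1,x_2): x_1_{n+1} = x_1_n + h·x_1', x_2_{n+1} = x_2_n + h·x_2'.
0.000000: (1.720000, -0.900000); f=(-0.900000, 2.046800) → (1.405000, -0.183620)
0.350000: (1.405000, -0.183620); f=(-0.152120, 1.321950) → (1.351758, 0.279062)
(x_1(0.7), x_2(0.7)) ≈ (1.3518, 0.2791)

1.3518, 0.2791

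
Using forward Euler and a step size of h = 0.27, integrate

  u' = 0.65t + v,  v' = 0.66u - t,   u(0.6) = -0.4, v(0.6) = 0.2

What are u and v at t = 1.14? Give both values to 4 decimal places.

Euler on (u,v): u_{n+1} = u_n + h·u', v_{n+1} = v_n + h·v'.
0.600000: (-0.400000, 0.200000); f=(0.590000, -0.864000) → (-0.240700, -0.033280)
0.870000: (-0.240700, -0.033280); f=(0.532220, -1.028862) → (-0.097001, -0.311073)
(u(1.14), v(1.14)) ≈ (-0.0970, -0.3111)

-0.0970, -0.3111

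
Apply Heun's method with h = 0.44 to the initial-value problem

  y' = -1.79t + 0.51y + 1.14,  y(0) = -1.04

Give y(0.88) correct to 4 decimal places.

Heun: k1 = f(t_n, y_n); k2 = f(t_n + h, y_n + h·k1); y_{n+1} = y_n + (h/2)·(k1 + k2).
t=0.000000, y=-1.040000:
  k1 = f(0.000000, -1.040000) = 0.609600
  k2 = f(0.440000, -0.771776) = -0.041206
  y ← -1.040000 + (0.44/2)·(0.609600 + (-0.041206)) = -0.914953
t=0.440000, y=-0.914953:
  k1 = f(0.440000, -0.914953) = -0.114226
  k2 = f(0.880000, -0.965213) = -0.927459
  y ← -0.914953 + (0.44/2)·(-0.114226 + (-0.927459)) = -1.144124
y(0.88) ≈ -1.1441

-1.1441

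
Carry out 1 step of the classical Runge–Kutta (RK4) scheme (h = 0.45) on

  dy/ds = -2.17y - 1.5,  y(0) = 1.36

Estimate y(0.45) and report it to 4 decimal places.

RK4: k1 = f(s_n, y_n); k2 = f(s_n + h/2, y_n + (h/2)·k1); k3 = f(s_n + h/2, y_n + (h/2)·k2); k4 = f(s_n + h, y_n + h·k3); y_{n+1} = y_n + (h/6)·(k1 + 2k2 + 2k3 + k4).
s=0.000000, y=1.360000:
  k1 = f(0.000000, 1.360000) = -4.451200
  k2 = f(0.225000, 0.358480) = -2.277902
  k3 = f(0.225000, 0.847472) = -3.339015
  k4 = f(0.450000, -0.142557) = -1.190652
  y ← 1.360000 + (0.45/6)·(k1 + 2k2 + 2k3 + k4) = 0.094324
y(0.45) ≈ 0.0943

0.0943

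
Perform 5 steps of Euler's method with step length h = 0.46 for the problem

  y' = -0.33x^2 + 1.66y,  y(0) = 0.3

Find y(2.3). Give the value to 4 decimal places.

3.5187

Euler: y_{n+1} = y_n + h·f(x_n, y_n).
x=0.000000, y=0.300000: f=0.498000 → y ← 0.300000 + 0.46·0.498000 = 0.529080
x=0.460000, y=0.529080: f=0.808445 → y ← 0.529080 + 0.46·0.808445 = 0.900965
x=0.920000, y=0.900965: f=1.216289 → y ← 0.900965 + 0.46·1.216289 = 1.460458
x=1.380000, y=1.460458: f=1.795908 → y ← 1.460458 + 0.46·1.795908 = 2.286575
x=1.840000, y=2.286575: f=2.678467 → y ← 2.286575 + 0.46·2.678467 = 3.518670
y(2.3) ≈ 3.5187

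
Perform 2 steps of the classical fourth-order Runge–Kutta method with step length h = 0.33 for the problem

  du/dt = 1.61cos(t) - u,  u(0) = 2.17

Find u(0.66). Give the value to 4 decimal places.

1.8350

RK4: k1 = f(t_n, u_n); k2 = f(t_n + h/2, u_n + (h/2)·k1); k3 = f(t_n + h/2, u_n + (h/2)·k2); k4 = f(t_n + h, u_n + h·k3); u_{n+1} = u_n + (h/6)·(k1 + 2k2 + 2k3 + k4).
t=0.000000, u=2.170000:
  k1 = f(0.000000, 2.170000) = -0.560000
  k2 = f(0.165000, 2.077600) = -0.489466
  k3 = f(0.165000, 2.089238) = -0.501104
  k4 = f(0.330000, 2.004636) = -0.481507
  u ← 2.170000 + (0.33/6)·(k1 + 2k2 + 2k3 + k4) = 2.003754
t=0.330000, u=2.003754:
  k1 = f(0.330000, 2.003754) = -0.480626
  k2 = f(0.495000, 1.924451) = -0.507701
  k3 = f(0.495000, 1.919984) = -0.503234
  k4 = f(0.660000, 1.837687) = -0.565800
  u ← 2.003754 + (0.33/6)·(k1 + 2k2 + 2k3 + k4) = 1.834998
u(0.66) ≈ 1.8350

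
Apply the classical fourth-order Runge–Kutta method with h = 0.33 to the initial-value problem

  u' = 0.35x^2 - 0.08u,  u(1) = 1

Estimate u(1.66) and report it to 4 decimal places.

1.3565

RK4: k1 = f(x_n, u_n); k2 = f(x_n + h/2, u_n + (h/2)·k1); k3 = f(x_n + h/2, u_n + (h/2)·k2); k4 = f(x_n + h, u_n + h·k3); u_{n+1} = u_n + (h/6)·(k1 + 2k2 + 2k3 + k4).
x=1.000000, u=1.000000:
  k1 = f(1.000000, 1.000000) = 0.270000
  k2 = f(1.165000, 1.044550) = 0.391465
  k3 = f(1.165000, 1.064592) = 0.389861
  k4 = f(1.330000, 1.128654) = 0.528823
  u ← 1.000000 + (0.33/6)·(k1 + 2k2 + 2k3 + k4) = 1.129881
x=1.330000, u=1.129881:
  k1 = f(1.330000, 1.129881) = 0.528725
  k2 = f(1.495000, 1.217121) = 0.684889
  k3 = f(1.495000, 1.242888) = 0.682828
  k4 = f(1.660000, 1.355214) = 0.856043
  u ← 1.129881 + (0.33/6)·(k1 + 2k2 + 2k3 + k4) = 1.356492
u(1.66) ≈ 1.3565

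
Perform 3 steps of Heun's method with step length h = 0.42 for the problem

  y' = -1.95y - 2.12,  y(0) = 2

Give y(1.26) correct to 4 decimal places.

Heun: k1 = f(t_n, y_n); k2 = f(t_n + h, y_n + h·k1); y_{n+1} = y_n + (h/2)·(k1 + k2).
t=0.000000, y=2.000000:
  k1 = f(0.000000, 2.000000) = -6.020000
  k2 = f(0.420000, -0.528400) = -1.089620
  y ← 2.000000 + (0.42/2)·(-6.020000 + (-1.089620)) = 0.506980
t=0.420000, y=0.506980:
  k1 = f(0.420000, 0.506980) = -3.108611
  k2 = f(0.840000, -0.798637) = -0.562659
  y ← 0.506980 + (0.42/2)·(-3.108611 + (-0.562659)) = -0.263987
t=0.840000, y=-0.263987:
  k1 = f(0.840000, -0.263987) = -1.605226
  k2 = f(1.260000, -0.938182) = -0.290546
  y ← -0.263987 + (0.42/2)·(-1.605226 + (-0.290546)) = -0.662099
y(1.26) ≈ -0.6621

-0.6621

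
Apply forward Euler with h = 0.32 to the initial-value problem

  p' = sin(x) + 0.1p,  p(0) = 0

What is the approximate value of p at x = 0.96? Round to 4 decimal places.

0.2950

Euler: p_{n+1} = p_n + h·f(x_n, p_n).
x=0.000000, p=0.000000: f=0.000000 → p ← 0.000000 + 0.32·0.000000 = 0.000000
x=0.320000, p=0.000000: f=0.314567 → p ← 0.000000 + 0.32·0.314567 = 0.100661
x=0.640000, p=0.100661: f=0.607262 → p ← 0.100661 + 0.32·0.607262 = 0.294985
p(0.96) ≈ 0.2950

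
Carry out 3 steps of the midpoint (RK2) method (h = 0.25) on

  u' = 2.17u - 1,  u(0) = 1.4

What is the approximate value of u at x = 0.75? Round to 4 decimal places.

4.9912

Midpoint: k1 = f(x_n, u_n); k2 = f(x_n + h/2, u_n + (h/2)·k1); u_{n+1} = u_n + h·k2.
x=0.000000, u=1.400000:
  k1 = f(0.000000, 1.400000) = 2.038000
  k2 = f(0.125000, 1.654750) = 2.590807
  u ← 1.400000 + 0.25·2.590807 = 2.047702
x=0.250000, u=2.047702:
  k1 = f(0.250000, 2.047702) = 3.443513
  k2 = f(0.375000, 2.478141) = 4.377566
  u ← 2.047702 + 0.25·4.377566 = 3.142093
x=0.500000, u=3.142093:
  k1 = f(0.500000, 3.142093) = 5.818343
  k2 = f(0.625000, 3.869386) = 7.396568
  u ← 3.142093 + 0.25·7.396568 = 4.991235
u(0.75) ≈ 4.9912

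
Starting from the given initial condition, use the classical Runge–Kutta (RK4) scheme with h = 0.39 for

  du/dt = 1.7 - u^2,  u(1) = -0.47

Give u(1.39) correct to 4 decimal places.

0.1694

RK4: k1 = f(t_n, u_n); k2 = f(t_n + h/2, u_n + (h/2)·k1); k3 = f(t_n + h/2, u_n + (h/2)·k2); k4 = f(t_n + h, u_n + h·k3); u_{n+1} = u_n + (h/6)·(k1 + 2k2 + 2k3 + k4).
t=1.000000, u=-0.470000:
  k1 = f(1.000000, -0.470000) = 1.479100
  k2 = f(1.195000, -0.181576) = 1.667030
  k3 = f(1.195000, -0.144929) = 1.678996
  k4 = f(1.390000, 0.184808) = 1.665846
  u ← -0.470000 + (0.39/6)·(k1 + 2k2 + 2k3 + k4) = 0.169405
u(1.39) ≈ 0.1694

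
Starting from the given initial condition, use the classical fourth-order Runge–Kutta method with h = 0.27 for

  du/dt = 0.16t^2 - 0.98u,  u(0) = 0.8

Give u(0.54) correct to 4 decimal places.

0.4787

RK4: k1 = f(t_n, u_n); k2 = f(t_n + h/2, u_n + (h/2)·k1); k3 = f(t_n + h/2, u_n + (h/2)·k2); k4 = f(t_n + h, u_n + h·k3); u_{n+1} = u_n + (h/6)·(k1 + 2k2 + 2k3 + k4).
t=0.000000, u=0.800000:
  k1 = f(0.000000, 0.800000) = -0.784000
  k2 = f(0.135000, 0.694160) = -0.677361
  k3 = f(0.135000, 0.708556) = -0.691469
  k4 = f(0.270000, 0.613303) = -0.589373
  u ← 0.800000 + (0.27/6)·(k1 + 2k2 + 2k3 + k4) = 0.615004
t=0.270000, u=0.615004:
  k1 = f(0.270000, 0.615004) = -0.591039
  k2 = f(0.405000, 0.535213) = -0.498265
  k3 = f(0.405000, 0.547738) = -0.510539
  k4 = f(0.540000, 0.477158) = -0.420959
  u ← 0.615004 + (0.27/6)·(k1 + 2k2 + 2k3 + k4) = 0.478671
u(0.54) ≈ 0.4787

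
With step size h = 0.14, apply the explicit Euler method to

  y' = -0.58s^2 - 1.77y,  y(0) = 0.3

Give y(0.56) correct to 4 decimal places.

Euler: y_{n+1} = y_n + h·f(s_n, y_n).
s=0.000000, y=0.300000: f=-0.531000 → y ← 0.300000 + 0.14·(-0.531000) = 0.225660
s=0.140000, y=0.225660: f=-0.410786 → y ← 0.225660 + 0.14·(-0.410786) = 0.168150
s=0.280000, y=0.168150: f=-0.343097 → y ← 0.168150 + 0.14·(-0.343097) = 0.120116
s=0.420000, y=0.120116: f=-0.314918 → y ← 0.120116 + 0.14·(-0.314918) = 0.076028
y(0.56) ≈ 0.0760

0.0760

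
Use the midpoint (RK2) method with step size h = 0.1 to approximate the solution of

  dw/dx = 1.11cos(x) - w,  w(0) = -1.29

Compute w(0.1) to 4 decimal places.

-1.0621

Midpoint: k1 = f(x_n, w_n); k2 = f(x_n + h/2, w_n + (h/2)·k1); w_{n+1} = w_n + h·k2.
x=0.000000, w=-1.290000:
  k1 = f(0.000000, -1.290000) = 2.400000
  k2 = f(0.050000, -1.170000) = 2.278613
  w ← -1.290000 + 0.1·2.278613 = -1.062139
w(0.1) ≈ -1.0621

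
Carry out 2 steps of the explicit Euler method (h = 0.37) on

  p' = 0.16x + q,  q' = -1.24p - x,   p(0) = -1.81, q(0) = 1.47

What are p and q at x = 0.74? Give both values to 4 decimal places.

-0.3930, 2.7444

Euler on (p,q): p_{n+1} = p_n + h·p', q_{n+1} = q_n + h·q'.
0.000000: (-1.810000, 1.470000); f=(1.470000, 2.244400) → (-1.266100, 2.300428)
0.370000: (-1.266100, 2.300428); f=(2.359628, 1.199964) → (-0.393038, 2.744415)
(p(0.74), q(0.74)) ≈ (-0.3930, 2.7444)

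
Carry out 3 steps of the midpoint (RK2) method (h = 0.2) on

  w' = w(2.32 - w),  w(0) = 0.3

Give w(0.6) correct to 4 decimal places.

0.8628

Midpoint: k1 = f(s_n, w_n); k2 = f(s_n + h/2, w_n + (h/2)·k1); w_{n+1} = w_n + h·k2.
s=0.000000, w=0.300000:
  k1 = f(0.000000, 0.300000) = 0.606000
  k2 = f(0.100000, 0.360600) = 0.706560
  w ← 0.300000 + 0.2·0.706560 = 0.441312
s=0.200000, w=0.441312:
  k1 = f(0.200000, 0.441312) = 0.829087
  k2 = f(0.300000, 0.524221) = 0.941385
  w ← 0.441312 + 0.2·0.941385 = 0.629589
s=0.400000, w=0.629589:
  k1 = f(0.400000, 0.629589) = 1.064264
  k2 = f(0.500000, 0.736015) = 1.165837
  w ← 0.629589 + 0.2·1.165837 = 0.862756
w(0.6) ≈ 0.8628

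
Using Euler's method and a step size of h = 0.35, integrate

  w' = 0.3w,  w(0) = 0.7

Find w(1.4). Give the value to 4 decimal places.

Euler: w_{n+1} = w_n + h·f(x_n, w_n).
x=0.000000, w=0.700000: f=0.210000 → w ← 0.700000 + 0.35·0.210000 = 0.773500
x=0.350000, w=0.773500: f=0.232050 → w ← 0.773500 + 0.35·0.232050 = 0.854717
x=0.700000, w=0.854717: f=0.256415 → w ← 0.854717 + 0.35·0.256415 = 0.944463
x=1.050000, w=0.944463: f=0.283339 → w ← 0.944463 + 0.35·0.283339 = 1.043631
w(1.4) ≈ 1.0436

1.0436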